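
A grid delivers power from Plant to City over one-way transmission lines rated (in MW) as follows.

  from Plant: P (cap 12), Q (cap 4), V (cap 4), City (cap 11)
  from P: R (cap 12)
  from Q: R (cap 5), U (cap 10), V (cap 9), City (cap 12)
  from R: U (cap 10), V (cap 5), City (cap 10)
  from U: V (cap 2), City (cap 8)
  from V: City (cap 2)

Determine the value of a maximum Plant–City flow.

Augment Plant→City: bottleneck 11, flow now 11.
Augment Plant→Q→City: bottleneck 4, flow now 15.
Augment Plant→V→City: bottleneck 2, flow now 17.
Augment Plant→P→R→City: bottleneck 10, flow now 27.
Augment Plant→P→R→U→City: bottleneck 2, flow now 29.
No augmenting path remains; maximum flow = 29.
In the residual graph, reachable from Plant: {Plant, V}.
Min-cut edges: Plant→P (12), Plant→Q (4), Plant→City (11), V→City (2); capacity 12 + 4 + 11 + 2 = 29.
This cut is saturated, so no flow can exceed 29.

29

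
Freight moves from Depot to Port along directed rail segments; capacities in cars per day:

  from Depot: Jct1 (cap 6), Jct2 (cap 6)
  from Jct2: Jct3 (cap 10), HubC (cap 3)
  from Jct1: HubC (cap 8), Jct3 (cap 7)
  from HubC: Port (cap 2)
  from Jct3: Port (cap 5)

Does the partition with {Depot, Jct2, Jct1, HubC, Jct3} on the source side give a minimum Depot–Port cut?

Given cut capacity: 2 + 5 = 7.
Augment Depot→Jct2→HubC→Port: bottleneck 2, flow now 2.
Augment Depot→Jct2→Jct3→Port: bottleneck 4, flow now 6.
Augment Depot→Jct1→Jct3→Port: bottleneck 1, flow now 7.
No augmenting path remains; maximum flow = 7.
Cut capacity 7 equals the max flow, so it is a minimum cut.

Yes — it is a minimum cut (capacity 7).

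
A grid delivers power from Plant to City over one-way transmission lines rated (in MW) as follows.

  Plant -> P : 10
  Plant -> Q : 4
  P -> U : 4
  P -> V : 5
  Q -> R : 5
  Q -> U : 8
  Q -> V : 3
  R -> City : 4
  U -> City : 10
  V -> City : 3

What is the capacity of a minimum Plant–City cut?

Augment Plant→P→U→City: bottleneck 4, flow now 4.
Augment Plant→P→V→City: bottleneck 3, flow now 7.
Augment Plant→Q→R→City: bottleneck 4, flow now 11.
No augmenting path remains; maximum flow = 11.
By max-flow min-cut, the minimum cut capacity equals the max flow.
In the residual graph, reachable from Plant: {Plant, P, V}.
Min-cut edges: Plant→Q (4), P→U (4), V→City (3); capacity 4 + 4 + 3 = 11.

11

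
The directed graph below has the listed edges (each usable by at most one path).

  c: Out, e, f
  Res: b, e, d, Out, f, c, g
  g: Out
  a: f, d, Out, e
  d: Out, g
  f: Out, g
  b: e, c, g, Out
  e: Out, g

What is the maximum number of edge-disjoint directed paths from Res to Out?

7

Assign every edge capacity 1; by Menger, the answer equals the max flow.
Path Res→Out (+1); total 1.
Path Res→b→Out (+1); total 2.
Path Res→c→Out (+1); total 3.
Path Res→d→Out (+1); total 4.
Path Res→e→Out (+1); total 5.
Path Res→f→Out (+1); total 6.
Path Res→g→Out (+1); total 7.
No residual Res→Out path; max flow = 7.
Certifying cut of size 7: {Res→Out, Res→b, Res→c, Res→d, Res→e, Res→f, Res→g}.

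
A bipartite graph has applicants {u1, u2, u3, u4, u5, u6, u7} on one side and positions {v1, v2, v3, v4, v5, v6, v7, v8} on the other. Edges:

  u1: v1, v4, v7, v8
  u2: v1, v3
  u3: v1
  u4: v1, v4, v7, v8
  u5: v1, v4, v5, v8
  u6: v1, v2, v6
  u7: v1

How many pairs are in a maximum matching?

6

Unit-capacity flow: source→left, listed edges, right→sink; max matching = max flow.
Augmenting path u1→v1 (+1); matched 1.
Augmenting path u2→v3 (+1); matched 2.
Augmenting path u4→v4 (+1); matched 3.
Augmenting path u5→v5 (+1); matched 4.
Augmenting path u6→v2 (+1); matched 5.
Augmenting path u3→v1→u1→v7 (+1); matched 6.
No augmenting path remains; maximum matching = 6.
König certificate: {u1, u2, u4, u5, u6, v1} is a vertex cover of size 6 (every listed pair touches it), so no matching can be larger.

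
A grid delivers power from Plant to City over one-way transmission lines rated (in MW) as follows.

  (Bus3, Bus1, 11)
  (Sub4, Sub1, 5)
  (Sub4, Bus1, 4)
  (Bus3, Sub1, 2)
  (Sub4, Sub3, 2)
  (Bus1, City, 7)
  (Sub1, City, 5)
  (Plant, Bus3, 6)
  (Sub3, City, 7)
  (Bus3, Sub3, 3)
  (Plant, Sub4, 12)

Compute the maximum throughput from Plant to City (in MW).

Augment Plant→Sub4→Sub3→City: bottleneck 2, flow now 2.
Augment Plant→Sub4→Bus1→City: bottleneck 4, flow now 6.
Augment Plant→Sub4→Sub1→City: bottleneck 5, flow now 11.
Augment Plant→Bus3→Sub3→City: bottleneck 3, flow now 14.
Augment Plant→Bus3→Bus1→City: bottleneck 3, flow now 17.
No augmenting path remains; maximum flow = 17.
In the residual graph, reachable from Plant: {Plant, Sub4}.
Min-cut edges: Plant→Bus3 (6), Sub4→Sub3 (2), Sub4→Bus1 (4), Sub4→Sub1 (5); capacity 6 + 2 + 4 + 5 = 17.
This cut is saturated, so no flow can exceed 17.

17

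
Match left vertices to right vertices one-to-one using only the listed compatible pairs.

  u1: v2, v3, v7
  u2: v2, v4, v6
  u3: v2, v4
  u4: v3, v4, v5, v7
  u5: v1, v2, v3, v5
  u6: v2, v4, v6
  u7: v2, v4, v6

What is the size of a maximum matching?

Unit-capacity flow: source→left, listed edges, right→sink; max matching = max flow.
Augmenting path u1→v2 (+1); matched 1.
Augmenting path u2→v4 (+1); matched 2.
Augmenting path u4→v3 (+1); matched 3.
Augmenting path u5→v1 (+1); matched 4.
Augmenting path u6→v6 (+1); matched 5.
Augmenting path u3→v2→u1→v7 (+1); matched 6.
No augmenting path remains; maximum matching = 6.
König certificate: {u1, u4, u5, v2, v4, v6} is a vertex cover of size 6 (every listed pair touches it), so no matching can be larger.

6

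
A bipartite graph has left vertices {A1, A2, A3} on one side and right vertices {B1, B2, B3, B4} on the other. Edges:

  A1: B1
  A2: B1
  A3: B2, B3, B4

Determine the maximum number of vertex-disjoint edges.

2

Unit-capacity flow: source→left, listed edges, right→sink; max matching = max flow.
Augmenting path A1→B1 (+1); matched 1.
Augmenting path A3→B2 (+1); matched 2.
No augmenting path remains; maximum matching = 2.
König certificate: {A3, B1} is a vertex cover of size 2 (every listed pair touches it), so no matching can be larger.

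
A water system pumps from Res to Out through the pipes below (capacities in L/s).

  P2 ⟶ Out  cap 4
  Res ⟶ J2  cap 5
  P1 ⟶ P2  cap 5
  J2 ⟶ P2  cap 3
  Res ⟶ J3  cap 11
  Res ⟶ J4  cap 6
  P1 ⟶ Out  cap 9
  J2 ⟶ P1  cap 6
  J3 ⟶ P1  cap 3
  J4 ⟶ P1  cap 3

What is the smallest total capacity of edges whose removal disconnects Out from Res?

11

Augment Res→J2→P1→Out: bottleneck 5, flow now 5.
Augment Res→J3→P1→Out: bottleneck 3, flow now 8.
Augment Res→J4→P1→Out: bottleneck 1, flow now 9.
Augment Res→J4→P1→P2→Out: bottleneck 2, flow now 11.
No augmenting path remains; maximum flow = 11.
By max-flow min-cut, the minimum cut capacity equals the max flow.
In the residual graph, reachable from Res: {Res, J3, J4}.
Min-cut edges: Res→J2 (5), J3→P1 (3), J4→P1 (3); capacity 5 + 3 + 3 = 11.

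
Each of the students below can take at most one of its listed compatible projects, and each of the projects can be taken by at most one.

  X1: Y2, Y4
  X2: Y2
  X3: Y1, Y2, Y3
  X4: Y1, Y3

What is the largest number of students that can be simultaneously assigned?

4

Unit-capacity flow: source→left, listed edges, right→sink; max matching = max flow.
Augmenting path X1→Y2 (+1); matched 1.
Augmenting path X3→Y1 (+1); matched 2.
Augmenting path X4→Y3 (+1); matched 3.
Augmenting path X2→Y2→X1→Y4 (+1); matched 4.
No augmenting path remains; maximum matching = 4.
König certificate: {X1, X2, X3, X4} is a vertex cover of size 4 (every listed pair touches it), so no matching can be larger.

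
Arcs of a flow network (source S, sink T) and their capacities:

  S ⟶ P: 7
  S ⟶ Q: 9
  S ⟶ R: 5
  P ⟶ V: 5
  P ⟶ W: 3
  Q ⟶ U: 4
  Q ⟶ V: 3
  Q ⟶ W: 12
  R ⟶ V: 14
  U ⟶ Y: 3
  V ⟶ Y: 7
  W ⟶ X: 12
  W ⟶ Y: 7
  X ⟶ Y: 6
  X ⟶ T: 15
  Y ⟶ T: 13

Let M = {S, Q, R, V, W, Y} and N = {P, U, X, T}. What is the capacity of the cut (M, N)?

Edges leaving {S, Q, R, V, W, Y}: S→P (7), Q→U (4), W→X (12), Y→T (13).
Cut capacity = 7 + 4 + 12 + 13 = 36.

36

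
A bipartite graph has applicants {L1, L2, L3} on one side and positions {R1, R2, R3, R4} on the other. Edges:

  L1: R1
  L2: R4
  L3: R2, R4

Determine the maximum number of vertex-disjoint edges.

Unit-capacity flow: source→left, listed edges, right→sink; max matching = max flow.
Augmenting path L1→R1 (+1); matched 1.
Augmenting path L2→R4 (+1); matched 2.
Augmenting path L3→R2 (+1); matched 3.
No augmenting path remains; maximum matching = 3.
König certificate: {L1, L2, L3} is a vertex cover of size 3 (every listed pair touches it), so no matching can be larger.

3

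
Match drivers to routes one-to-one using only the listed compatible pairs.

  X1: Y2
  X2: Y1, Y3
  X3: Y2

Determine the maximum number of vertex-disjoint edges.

Unit-capacity flow: source→left, listed edges, right→sink; max matching = max flow.
Augmenting path X1→Y2 (+1); matched 1.
Augmenting path X2→Y1 (+1); matched 2.
No augmenting path remains; maximum matching = 2.
König certificate: {X2, Y2} is a vertex cover of size 2 (every listed pair touches it), so no matching can be larger.

2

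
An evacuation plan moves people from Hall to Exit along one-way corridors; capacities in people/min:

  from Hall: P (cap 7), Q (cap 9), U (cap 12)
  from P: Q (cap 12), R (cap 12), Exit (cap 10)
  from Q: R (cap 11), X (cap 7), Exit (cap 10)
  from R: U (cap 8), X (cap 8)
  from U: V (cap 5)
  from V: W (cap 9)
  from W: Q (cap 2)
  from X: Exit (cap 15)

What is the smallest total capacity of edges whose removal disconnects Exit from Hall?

18

Augment Hall→P→Exit: bottleneck 7, flow now 7.
Augment Hall→Q→Exit: bottleneck 9, flow now 16.
Augment Hall→U→V→W→Q→Exit: bottleneck 1, flow now 17.
Augment Hall→U→V→W→Q→X→Exit: bottleneck 1, flow now 18.
No augmenting path remains; maximum flow = 18.
By max-flow min-cut, the minimum cut capacity equals the max flow.
In the residual graph, reachable from Hall: {Hall, U, V, W}.
Min-cut edges: Hall→P (7), Hall→Q (9), W→Q (2); capacity 7 + 9 + 2 = 18.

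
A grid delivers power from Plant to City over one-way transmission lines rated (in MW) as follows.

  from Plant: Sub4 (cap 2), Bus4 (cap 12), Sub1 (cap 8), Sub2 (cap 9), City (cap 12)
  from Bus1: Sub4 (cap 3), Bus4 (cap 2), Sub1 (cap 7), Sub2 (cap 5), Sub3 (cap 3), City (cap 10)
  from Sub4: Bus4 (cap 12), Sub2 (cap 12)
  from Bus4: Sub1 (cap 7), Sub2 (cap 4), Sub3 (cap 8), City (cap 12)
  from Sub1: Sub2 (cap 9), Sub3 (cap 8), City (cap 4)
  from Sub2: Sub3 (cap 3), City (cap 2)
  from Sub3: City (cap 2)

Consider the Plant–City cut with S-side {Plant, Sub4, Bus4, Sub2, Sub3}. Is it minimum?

No — its capacity is 43, but the minimum cut has capacity 32.

Given cut capacity: 8 + 12 + 7 + 12 + 2 + 2 = 43.
Augment Plant→City: bottleneck 12, flow now 12.
Augment Plant→Bus4→City: bottleneck 12, flow now 24.
Augment Plant→Sub1→City: bottleneck 4, flow now 28.
Augment Plant→Sub2→City: bottleneck 2, flow now 30.
Augment Plant→Sub1→Sub3→City: bottleneck 2, flow now 32.
No augmenting path remains; maximum flow = 32.
In the residual graph, reachable from Plant: {Plant, Sub4, Bus4, Sub1, Sub2, Sub3}.
Min-cut edges: Plant→City (12), Bus4→City (12), Sub1→City (4), Sub2→City (2), Sub3→City (2); capacity 12 + 12 + 4 + 2 + 2 = 32.
Cut capacity 43 exceeds the max flow 32, so it is not minimum.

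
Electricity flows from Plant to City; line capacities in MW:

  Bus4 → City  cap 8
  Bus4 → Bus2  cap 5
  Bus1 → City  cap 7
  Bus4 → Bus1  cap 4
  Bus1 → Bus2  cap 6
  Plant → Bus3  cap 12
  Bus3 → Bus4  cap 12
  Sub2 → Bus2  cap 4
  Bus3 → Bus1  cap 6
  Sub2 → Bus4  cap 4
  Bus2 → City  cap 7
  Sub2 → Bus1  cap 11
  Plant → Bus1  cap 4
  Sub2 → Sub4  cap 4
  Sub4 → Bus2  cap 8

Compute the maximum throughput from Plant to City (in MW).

16

Augment Plant→Bus1→City: bottleneck 4, flow now 4.
Augment Plant→Bus3→Bus4→City: bottleneck 8, flow now 12.
Augment Plant→Bus3→Bus1→City: bottleneck 3, flow now 15.
Augment Plant→Bus3→Bus4→Bus2→City: bottleneck 1, flow now 16.
No augmenting path remains; maximum flow = 16.
In the residual graph, reachable from Plant: {Plant}.
Min-cut edges: Plant→Bus3 (12), Plant→Bus1 (4); capacity 12 + 4 = 16.
This cut is saturated, so no flow can exceed 16.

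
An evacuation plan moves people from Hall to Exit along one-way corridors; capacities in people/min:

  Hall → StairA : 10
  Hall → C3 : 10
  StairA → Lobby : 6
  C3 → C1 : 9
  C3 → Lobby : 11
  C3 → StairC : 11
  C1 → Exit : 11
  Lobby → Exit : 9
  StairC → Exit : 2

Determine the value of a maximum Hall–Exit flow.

Augment Hall→StairA→Lobby→Exit: bottleneck 6, flow now 6.
Augment Hall→C3→C1→Exit: bottleneck 9, flow now 15.
Augment Hall→C3→Lobby→Exit: bottleneck 1, flow now 16.
No augmenting path remains; maximum flow = 16.
In the residual graph, reachable from Hall: {Hall, StairA}.
Min-cut edges: Hall→C3 (10), StairA→Lobby (6); capacity 10 + 6 = 16.
This cut is saturated, so no flow can exceed 16.

16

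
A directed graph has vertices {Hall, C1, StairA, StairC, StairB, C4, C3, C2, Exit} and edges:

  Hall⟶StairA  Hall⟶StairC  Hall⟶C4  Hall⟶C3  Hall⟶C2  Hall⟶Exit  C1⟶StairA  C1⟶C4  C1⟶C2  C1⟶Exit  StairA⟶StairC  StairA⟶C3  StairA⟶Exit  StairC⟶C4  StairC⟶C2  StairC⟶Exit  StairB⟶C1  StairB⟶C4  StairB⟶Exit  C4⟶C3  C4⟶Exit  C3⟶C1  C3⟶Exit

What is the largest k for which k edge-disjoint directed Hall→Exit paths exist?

5

Assign every edge capacity 1; by Menger, the answer equals the max flow.
Path Hall→Exit (+1); total 1.
Path Hall→StairA→Exit (+1); total 2.
Path Hall→StairC→Exit (+1); total 3.
Path Hall→C4→Exit (+1); total 4.
Path Hall→C3→Exit (+1); total 5.
No residual Hall→Exit path; max flow = 5.
Certifying cut of size 5: {Hall→C3, Hall→C4, Hall→Exit, Hall→StairA, Hall→StairC}.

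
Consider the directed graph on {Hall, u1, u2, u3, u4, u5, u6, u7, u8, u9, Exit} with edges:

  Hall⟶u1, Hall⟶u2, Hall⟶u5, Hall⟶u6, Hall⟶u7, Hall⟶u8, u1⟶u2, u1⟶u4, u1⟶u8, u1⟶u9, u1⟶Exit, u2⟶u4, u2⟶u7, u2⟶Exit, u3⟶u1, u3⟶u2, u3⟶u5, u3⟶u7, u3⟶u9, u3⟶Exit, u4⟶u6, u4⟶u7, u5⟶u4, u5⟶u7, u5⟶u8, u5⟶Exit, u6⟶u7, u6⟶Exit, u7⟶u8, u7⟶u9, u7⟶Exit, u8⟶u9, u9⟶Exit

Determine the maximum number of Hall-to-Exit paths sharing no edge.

6

Assign every edge capacity 1; by Menger, the answer equals the max flow.
Path Hall→u1→Exit (+1); total 1.
Path Hall→u2→Exit (+1); total 2.
Path Hall→u5→Exit (+1); total 3.
Path Hall→u6→Exit (+1); total 4.
Path Hall→u7→Exit (+1); total 5.
Path Hall→u8→u9→Exit (+1); total 6.
No residual Hall→Exit path; max flow = 6.
Certifying cut of size 6: {Hall→u1, Hall→u2, Hall→u5, Hall→u6, Hall→u7, Hall→u8}.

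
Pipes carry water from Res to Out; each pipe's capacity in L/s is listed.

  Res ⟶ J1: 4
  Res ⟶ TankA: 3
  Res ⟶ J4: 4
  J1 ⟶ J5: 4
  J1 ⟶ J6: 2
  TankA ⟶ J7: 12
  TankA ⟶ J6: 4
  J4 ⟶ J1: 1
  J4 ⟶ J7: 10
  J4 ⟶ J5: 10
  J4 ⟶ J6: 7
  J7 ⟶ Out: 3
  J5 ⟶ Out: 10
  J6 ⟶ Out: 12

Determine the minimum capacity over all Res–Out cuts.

Augment Res→J1→J5→Out: bottleneck 4, flow now 4.
Augment Res→TankA→J7→Out: bottleneck 3, flow now 7.
Augment Res→J4→J5→Out: bottleneck 4, flow now 11.
No augmenting path remains; maximum flow = 11.
By max-flow min-cut, the minimum cut capacity equals the max flow.
In the residual graph, reachable from Res: {Res}.
Min-cut edges: Res→J1 (4), Res→TankA (3), Res→J4 (4); capacity 4 + 3 + 4 = 11.

11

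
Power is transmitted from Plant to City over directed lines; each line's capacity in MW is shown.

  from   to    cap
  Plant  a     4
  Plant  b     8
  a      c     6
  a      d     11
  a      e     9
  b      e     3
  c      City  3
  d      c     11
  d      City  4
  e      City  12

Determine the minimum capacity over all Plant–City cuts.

7

Augment Plant→a→c→City: bottleneck 3, flow now 3.
Augment Plant→a→d→City: bottleneck 1, flow now 4.
Augment Plant→b→e→City: bottleneck 3, flow now 7.
No augmenting path remains; maximum flow = 7.
By max-flow min-cut, the minimum cut capacity equals the max flow.
In the residual graph, reachable from Plant: {Plant, b}.
Min-cut edges: Plant→a (4), b→e (3); capacity 4 + 3 = 7.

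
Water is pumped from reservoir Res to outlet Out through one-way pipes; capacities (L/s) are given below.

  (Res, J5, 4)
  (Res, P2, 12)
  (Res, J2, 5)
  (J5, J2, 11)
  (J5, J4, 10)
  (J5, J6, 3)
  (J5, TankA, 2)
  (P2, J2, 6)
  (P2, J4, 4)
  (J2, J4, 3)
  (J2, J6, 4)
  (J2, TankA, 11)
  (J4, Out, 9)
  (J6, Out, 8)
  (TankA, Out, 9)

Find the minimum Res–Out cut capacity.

19

Augment Res→J5→J4→Out: bottleneck 4, flow now 4.
Augment Res→P2→J4→Out: bottleneck 4, flow now 8.
Augment Res→J2→J4→Out: bottleneck 1, flow now 9.
Augment Res→J2→J6→Out: bottleneck 4, flow now 13.
Augment Res→P2→J2→TankA→Out: bottleneck 6, flow now 19.
No augmenting path remains; maximum flow = 19.
By max-flow min-cut, the minimum cut capacity equals the max flow.
In the residual graph, reachable from Res: {Res, P2}.
Min-cut edges: Res→J5 (4), Res→J2 (5), P2→J2 (6), P2→J4 (4); capacity 4 + 5 + 6 + 4 = 19.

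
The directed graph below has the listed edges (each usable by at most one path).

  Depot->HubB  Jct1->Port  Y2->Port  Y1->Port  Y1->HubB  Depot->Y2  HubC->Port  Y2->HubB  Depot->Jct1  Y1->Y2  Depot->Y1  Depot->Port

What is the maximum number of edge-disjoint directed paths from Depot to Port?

4

Assign every edge capacity 1; by Menger, the answer equals the max flow.
Path Depot→Port (+1); total 1.
Path Depot→Jct1→Port (+1); total 2.
Path Depot→Y1→Port (+1); total 3.
Path Depot→Y2→Port (+1); total 4.
No residual Depot→Port path; max flow = 4.
Certifying cut of size 4: {Depot→Jct1, Depot→Port, Depot→Y1, Depot→Y2}.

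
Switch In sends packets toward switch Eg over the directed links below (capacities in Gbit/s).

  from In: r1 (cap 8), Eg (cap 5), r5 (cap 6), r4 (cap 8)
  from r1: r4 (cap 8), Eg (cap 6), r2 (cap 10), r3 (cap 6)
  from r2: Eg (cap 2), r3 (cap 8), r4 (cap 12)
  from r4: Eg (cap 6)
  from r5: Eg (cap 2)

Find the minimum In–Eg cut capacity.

Augment In→Eg: bottleneck 5, flow now 5.
Augment In→r1→Eg: bottleneck 6, flow now 11.
Augment In→r4→Eg: bottleneck 6, flow now 17.
Augment In→r5→Eg: bottleneck 2, flow now 19.
Augment In→r1→r2→Eg: bottleneck 2, flow now 21.
No augmenting path remains; maximum flow = 21.
By max-flow min-cut, the minimum cut capacity equals the max flow.
In the residual graph, reachable from In: {In, r4, r5}.
Min-cut edges: In→r1 (8), In→Eg (5), r4→Eg (6), r5→Eg (2); capacity 8 + 5 + 6 + 2 = 21.

21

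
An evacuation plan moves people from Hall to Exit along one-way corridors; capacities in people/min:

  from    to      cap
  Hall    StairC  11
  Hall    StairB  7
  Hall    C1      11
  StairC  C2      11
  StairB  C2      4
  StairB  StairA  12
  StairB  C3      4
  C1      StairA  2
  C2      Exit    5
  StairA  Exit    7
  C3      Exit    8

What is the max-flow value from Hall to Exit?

14

Augment Hall→StairC→C2→Exit: bottleneck 5, flow now 5.
Augment Hall→StairB→StairA→Exit: bottleneck 7, flow now 12.
Augment Hall→C1→StairA→StairB→C3→Exit: bottleneck 2, flow now 14. (uses reverse residual edge)
No augmenting path remains; maximum flow = 14.
In the residual graph, reachable from Hall: {Hall, StairC, C1, C2}.
Min-cut edges: Hall→StairB (7), C1→StairA (2), C2→Exit (5); capacity 7 + 2 + 5 = 14.
This cut is saturated, so no flow can exceed 14.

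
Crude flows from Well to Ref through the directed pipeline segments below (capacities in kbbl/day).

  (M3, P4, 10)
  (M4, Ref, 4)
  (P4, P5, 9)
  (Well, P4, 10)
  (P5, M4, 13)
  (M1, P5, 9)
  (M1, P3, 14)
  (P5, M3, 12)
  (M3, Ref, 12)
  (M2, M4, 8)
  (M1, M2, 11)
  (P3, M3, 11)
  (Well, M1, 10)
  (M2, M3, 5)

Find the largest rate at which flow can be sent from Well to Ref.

16

Augment Well→M1→P5→M4→Ref: bottleneck 4, flow now 4.
Augment Well→M1→P5→M3→Ref: bottleneck 5, flow now 9.
Augment Well→M1→M2→M3→Ref: bottleneck 1, flow now 10.
Augment Well→P4→P5→M3→Ref: bottleneck 6, flow now 16.
No augmenting path remains; maximum flow = 16.
In the residual graph, reachable from Well: {Well, M1, P4, P5, M2, P3, M4, M3}.
Min-cut edges: M4→Ref (4), M3→Ref (12); capacity 4 + 12 = 16.
This cut is saturated, so no flow can exceed 16.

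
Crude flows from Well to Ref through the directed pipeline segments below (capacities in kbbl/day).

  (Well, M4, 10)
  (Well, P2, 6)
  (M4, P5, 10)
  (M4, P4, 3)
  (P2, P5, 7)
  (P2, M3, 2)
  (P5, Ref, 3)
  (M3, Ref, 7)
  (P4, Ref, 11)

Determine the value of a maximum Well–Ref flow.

Augment Well→M4→P5→Ref: bottleneck 3, flow now 3.
Augment Well→M4→P4→Ref: bottleneck 3, flow now 6.
Augment Well→P2→M3→Ref: bottleneck 2, flow now 8.
No augmenting path remains; maximum flow = 8.
In the residual graph, reachable from Well: {Well, M4, P2, P5}.
Min-cut edges: M4→P4 (3), P2→M3 (2), P5→Ref (3); capacity 3 + 2 + 3 = 8.
This cut is saturated, so no flow can exceed 8.

8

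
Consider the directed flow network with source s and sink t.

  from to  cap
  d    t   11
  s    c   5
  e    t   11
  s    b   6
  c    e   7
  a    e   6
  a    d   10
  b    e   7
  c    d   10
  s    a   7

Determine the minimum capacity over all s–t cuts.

Augment s→a→d→t: bottleneck 7, flow now 7.
Augment s→b→e→t: bottleneck 6, flow now 13.
Augment s→c→d→t: bottleneck 4, flow now 17.
Augment s→c→e→t: bottleneck 1, flow now 18.
No augmenting path remains; maximum flow = 18.
By max-flow min-cut, the minimum cut capacity equals the max flow.
In the residual graph, reachable from s: {s}.
Min-cut edges: s→a (7), s→b (6), s→c (5); capacity 7 + 6 + 5 = 18.

18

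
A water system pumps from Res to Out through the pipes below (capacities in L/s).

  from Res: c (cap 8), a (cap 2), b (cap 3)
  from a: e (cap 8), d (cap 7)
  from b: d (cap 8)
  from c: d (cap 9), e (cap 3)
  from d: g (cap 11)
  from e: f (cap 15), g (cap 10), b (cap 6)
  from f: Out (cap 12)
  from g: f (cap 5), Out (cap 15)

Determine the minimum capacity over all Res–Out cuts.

13

Augment Res→a→d→g→Out: bottleneck 2, flow now 2.
Augment Res→b→d→g→Out: bottleneck 3, flow now 5.
Augment Res→c→d→g→Out: bottleneck 6, flow now 11.
Augment Res→c→e→f→Out: bottleneck 2, flow now 13.
No augmenting path remains; maximum flow = 13.
By max-flow min-cut, the minimum cut capacity equals the max flow.
In the residual graph, reachable from Res: {Res}.
Min-cut edges: Res→a (2), Res→b (3), Res→c (8); capacity 2 + 3 + 8 = 13.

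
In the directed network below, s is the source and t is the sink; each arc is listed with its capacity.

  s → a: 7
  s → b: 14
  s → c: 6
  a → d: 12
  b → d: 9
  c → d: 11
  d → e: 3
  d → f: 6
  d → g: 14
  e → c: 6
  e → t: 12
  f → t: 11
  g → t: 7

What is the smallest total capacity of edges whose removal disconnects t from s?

16

Augment s→a→d→e→t: bottleneck 3, flow now 3.
Augment s→a→d→f→t: bottleneck 4, flow now 7.
Augment s→b→d→f→t: bottleneck 2, flow now 9.
Augment s→b→d→g→t: bottleneck 7, flow now 16.
No augmenting path remains; maximum flow = 16.
By max-flow min-cut, the minimum cut capacity equals the max flow.
In the residual graph, reachable from s: {s, a, b, c, d, g}.
Min-cut edges: d→e (3), d→f (6), g→t (7); capacity 3 + 6 + 7 = 16.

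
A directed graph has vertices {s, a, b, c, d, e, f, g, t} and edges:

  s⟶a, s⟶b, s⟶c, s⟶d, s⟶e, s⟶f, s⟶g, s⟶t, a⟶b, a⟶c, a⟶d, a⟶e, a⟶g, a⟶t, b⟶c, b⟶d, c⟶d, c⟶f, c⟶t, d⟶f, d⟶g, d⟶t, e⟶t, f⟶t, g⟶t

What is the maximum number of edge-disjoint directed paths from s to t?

7

Assign every edge capacity 1; by Menger, the answer equals the max flow.
Path s→t (+1); total 1.
Path s→a→t (+1); total 2.
Path s→c→t (+1); total 3.
Path s→d→t (+1); total 4.
Path s→e→t (+1); total 5.
Path s→f→t (+1); total 6.
Path s→g→t (+1); total 7.
No residual s→t path; max flow = 7.
Certifying cut of size 7: {c→t, d→t, f→t, g→t, s→a, s→e, s→t}.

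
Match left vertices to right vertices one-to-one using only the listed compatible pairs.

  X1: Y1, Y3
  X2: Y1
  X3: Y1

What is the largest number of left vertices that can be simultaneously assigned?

2

Unit-capacity flow: source→left, listed edges, right→sink; max matching = max flow.
Augmenting path X1→Y1 (+1); matched 1.
Augmenting path X2→Y1→X1→Y3 (+1); matched 2.
No augmenting path remains; maximum matching = 2.
König certificate: {X1, Y1} is a vertex cover of size 2 (every listed pair touches it), so no matching can be larger.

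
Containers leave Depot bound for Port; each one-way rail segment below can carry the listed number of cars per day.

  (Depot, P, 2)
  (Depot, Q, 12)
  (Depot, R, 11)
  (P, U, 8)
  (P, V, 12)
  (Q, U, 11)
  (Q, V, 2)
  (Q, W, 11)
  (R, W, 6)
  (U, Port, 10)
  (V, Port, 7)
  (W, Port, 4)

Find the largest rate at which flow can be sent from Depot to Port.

18

Augment Depot→P→U→Port: bottleneck 2, flow now 2.
Augment Depot→Q→U→Port: bottleneck 8, flow now 10.
Augment Depot→Q→V→Port: bottleneck 2, flow now 12.
Augment Depot→Q→W→Port: bottleneck 2, flow now 14.
Augment Depot→R→W→Port: bottleneck 2, flow now 16.
Augment Depot→R→W→Q→U→P→V→Port: bottleneck 2, flow now 18. (uses reverse residual edge)
No augmenting path remains; maximum flow = 18.
In the residual graph, reachable from Depot: {Depot, R, W}.
Min-cut edges: Depot→P (2), Depot→Q (12), W→Port (4); capacity 2 + 12 + 4 = 18.
This cut is saturated, so no flow can exceed 18.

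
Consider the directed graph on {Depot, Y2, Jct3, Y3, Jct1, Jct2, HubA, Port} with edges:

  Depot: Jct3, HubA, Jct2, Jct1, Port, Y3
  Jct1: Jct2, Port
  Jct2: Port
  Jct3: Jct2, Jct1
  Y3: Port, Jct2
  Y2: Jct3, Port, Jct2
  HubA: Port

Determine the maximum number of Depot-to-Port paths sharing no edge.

Assign every edge capacity 1; by Menger, the answer equals the max flow.
Path Depot→Port (+1); total 1.
Path Depot→Y3→Port (+1); total 2.
Path Depot→Jct1→Port (+1); total 3.
Path Depot→Jct2→Port (+1); total 4.
Path Depot→HubA→Port (+1); total 5.
No residual Depot→Port path; max flow = 5.
Certifying cut of size 5: {Depot→HubA, Depot→Port, Depot→Y3, Jct1→Port, Jct2→Port}.

5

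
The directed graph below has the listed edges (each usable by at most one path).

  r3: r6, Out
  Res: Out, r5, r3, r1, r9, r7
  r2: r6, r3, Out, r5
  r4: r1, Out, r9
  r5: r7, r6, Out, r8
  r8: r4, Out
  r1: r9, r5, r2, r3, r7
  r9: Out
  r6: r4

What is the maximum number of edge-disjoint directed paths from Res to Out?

5

Assign every edge capacity 1; by Menger, the answer equals the max flow.
Path Res→Out (+1); total 1.
Path Res→r3→Out (+1); total 2.
Path Res→r5→Out (+1); total 3.
Path Res→r9→Out (+1); total 4.
Path Res→r1→r2→Out (+1); total 5.
No residual Res→Out path; max flow = 5.
Certifying cut of size 5: {Res→Out, Res→r1, Res→r3, Res→r5, Res→r9}.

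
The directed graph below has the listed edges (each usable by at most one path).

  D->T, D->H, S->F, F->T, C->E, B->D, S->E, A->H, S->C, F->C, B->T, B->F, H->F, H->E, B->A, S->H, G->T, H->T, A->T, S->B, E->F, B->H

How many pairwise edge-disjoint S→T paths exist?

3

Assign every edge capacity 1; by Menger, the answer equals the max flow.
Path S→B→T (+1); total 1.
Path S→F→T (+1); total 2.
Path S→H→T (+1); total 3.
No residual S→T path; max flow = 3.
Certifying cut of size 3: {F→T, S→B, S→H}.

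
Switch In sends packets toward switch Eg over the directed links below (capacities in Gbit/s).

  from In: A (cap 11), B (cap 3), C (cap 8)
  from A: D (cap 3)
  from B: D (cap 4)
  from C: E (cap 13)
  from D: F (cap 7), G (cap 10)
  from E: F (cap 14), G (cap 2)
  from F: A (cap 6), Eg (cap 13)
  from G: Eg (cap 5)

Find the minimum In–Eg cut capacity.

14

Augment In→A→D→F→Eg: bottleneck 3, flow now 3.
Augment In→B→D→F→Eg: bottleneck 3, flow now 6.
Augment In→C→E→F→Eg: bottleneck 7, flow now 13.
Augment In→C→E→G→Eg: bottleneck 1, flow now 14.
No augmenting path remains; maximum flow = 14.
By max-flow min-cut, the minimum cut capacity equals the max flow.
In the residual graph, reachable from In: {In, A}.
Min-cut edges: In→B (3), In→C (8), A→D (3); capacity 3 + 8 + 3 = 14.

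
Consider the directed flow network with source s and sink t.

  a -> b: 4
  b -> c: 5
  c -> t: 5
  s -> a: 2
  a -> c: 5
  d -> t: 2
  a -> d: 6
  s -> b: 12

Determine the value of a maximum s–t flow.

Augment s→a→c→t: bottleneck 2, flow now 2.
Augment s→b→c→t: bottleneck 3, flow now 5.
Augment s→b→c→a→d→t: bottleneck 2, flow now 7. (uses reverse residual edge)
No augmenting path remains; maximum flow = 7.
In the residual graph, reachable from s: {s, b}.
Min-cut edges: s→a (2), b→c (5); capacity 2 + 5 = 7.
This cut is saturated, so no flow can exceed 7.

7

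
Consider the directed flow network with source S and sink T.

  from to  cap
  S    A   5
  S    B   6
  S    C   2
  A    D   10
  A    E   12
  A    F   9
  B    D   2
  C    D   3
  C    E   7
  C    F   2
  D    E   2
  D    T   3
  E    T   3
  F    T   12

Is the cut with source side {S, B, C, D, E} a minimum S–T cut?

No — its capacity is 13, but the minimum cut has capacity 9.

Given cut capacity: 5 + 2 + 3 + 3 = 13.
Augment S→A→D→T: bottleneck 3, flow now 3.
Augment S→A→E→T: bottleneck 2, flow now 5.
Augment S→C→E→T: bottleneck 1, flow now 6.
Augment S→C→F→T: bottleneck 1, flow now 7.
Augment S→B→D→A→F→T: bottleneck 2, flow now 9. (uses reverse residual edge)
No augmenting path remains; maximum flow = 9.
In the residual graph, reachable from S: {S, B}.
Min-cut edges: S→A (5), S→C (2), B→D (2); capacity 5 + 2 + 2 = 9.
Cut capacity 13 exceeds the max flow 9, so it is not minimum.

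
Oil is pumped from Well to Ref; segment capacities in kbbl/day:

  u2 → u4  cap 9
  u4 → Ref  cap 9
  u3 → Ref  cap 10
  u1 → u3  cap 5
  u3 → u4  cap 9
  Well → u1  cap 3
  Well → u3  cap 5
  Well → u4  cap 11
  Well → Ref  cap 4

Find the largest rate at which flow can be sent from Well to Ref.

21

Augment Well→Ref: bottleneck 4, flow now 4.
Augment Well→u3→Ref: bottleneck 5, flow now 9.
Augment Well→u4→Ref: bottleneck 9, flow now 18.
Augment Well→u1→u3→Ref: bottleneck 3, flow now 21.
No augmenting path remains; maximum flow = 21.
In the residual graph, reachable from Well: {Well, u4}.
Min-cut edges: Well→u1 (3), Well→u3 (5), Well→Ref (4), u4→Ref (9); capacity 3 + 5 + 4 + 9 = 21.
This cut is saturated, so no flow can exceed 21.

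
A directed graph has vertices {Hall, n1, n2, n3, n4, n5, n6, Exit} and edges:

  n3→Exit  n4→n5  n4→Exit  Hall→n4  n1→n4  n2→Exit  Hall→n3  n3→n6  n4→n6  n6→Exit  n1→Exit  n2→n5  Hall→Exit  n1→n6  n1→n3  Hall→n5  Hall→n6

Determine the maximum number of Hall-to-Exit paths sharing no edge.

4

Assign every edge capacity 1; by Menger, the answer equals the max flow.
Path Hall→Exit (+1); total 1.
Path Hall→n3→Exit (+1); total 2.
Path Hall→n4→Exit (+1); total 3.
Path Hall→n6→Exit (+1); total 4.
No residual Hall→Exit path; max flow = 4.
Certifying cut of size 4: {Hall→Exit, Hall→n3, Hall→n4, Hall→n6}.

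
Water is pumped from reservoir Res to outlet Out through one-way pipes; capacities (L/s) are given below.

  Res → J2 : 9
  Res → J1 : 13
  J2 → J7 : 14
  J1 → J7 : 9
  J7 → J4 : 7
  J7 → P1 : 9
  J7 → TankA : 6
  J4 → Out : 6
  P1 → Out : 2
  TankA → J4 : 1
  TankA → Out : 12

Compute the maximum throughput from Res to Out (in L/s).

14

Augment Res→J2→J7→J4→Out: bottleneck 6, flow now 6.
Augment Res→J2→J7→P1→Out: bottleneck 2, flow now 8.
Augment Res→J2→J7→TankA→Out: bottleneck 1, flow now 9.
Augment Res→J1→J7→TankA→Out: bottleneck 5, flow now 14.
No augmenting path remains; maximum flow = 14.
In the residual graph, reachable from Res: {Res, J2, J1, J7, J4, P1}.
Min-cut edges: J7→TankA (6), J4→Out (6), P1→Out (2); capacity 6 + 6 + 2 = 14.
This cut is saturated, so no flow can exceed 14.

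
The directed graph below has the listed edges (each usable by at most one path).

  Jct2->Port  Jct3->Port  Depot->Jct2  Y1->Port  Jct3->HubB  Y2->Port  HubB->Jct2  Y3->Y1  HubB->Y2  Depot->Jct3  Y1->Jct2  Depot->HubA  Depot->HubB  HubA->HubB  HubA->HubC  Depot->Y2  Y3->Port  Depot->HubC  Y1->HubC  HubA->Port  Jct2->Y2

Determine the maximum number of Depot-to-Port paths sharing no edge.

4

Assign every edge capacity 1; by Menger, the answer equals the max flow.
Path Depot→HubA→Port (+1); total 1.
Path Depot→Jct3→Port (+1); total 2.
Path Depot→Y2→Port (+1); total 3.
Path Depot→Jct2→Port (+1); total 4.
No residual Depot→Port path; max flow = 4.
Certifying cut of size 4: {Depot→HubA, Depot→Jct3, Jct2→Port, Y2→Port}.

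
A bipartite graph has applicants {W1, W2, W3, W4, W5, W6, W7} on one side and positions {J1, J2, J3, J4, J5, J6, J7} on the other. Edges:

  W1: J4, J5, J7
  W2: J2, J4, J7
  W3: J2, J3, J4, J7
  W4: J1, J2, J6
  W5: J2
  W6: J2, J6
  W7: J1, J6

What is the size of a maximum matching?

Unit-capacity flow: source→left, listed edges, right→sink; max matching = max flow.
Augmenting path W1→J4 (+1); matched 1.
Augmenting path W2→J2 (+1); matched 2.
Augmenting path W3→J3 (+1); matched 3.
Augmenting path W4→J1 (+1); matched 4.
Augmenting path W6→J6 (+1); matched 5.
Augmenting path W5→J2→W2→J7 (+1); matched 6.
No augmenting path remains; maximum matching = 6.
König certificate: {W1, W2, W3, J1, J2, J6} is a vertex cover of size 6 (every listed pair touches it), so no matching can be larger.

6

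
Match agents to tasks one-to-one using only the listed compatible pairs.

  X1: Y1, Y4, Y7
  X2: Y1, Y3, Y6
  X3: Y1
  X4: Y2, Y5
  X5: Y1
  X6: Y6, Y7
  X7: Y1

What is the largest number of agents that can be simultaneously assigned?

5

Unit-capacity flow: source→left, listed edges, right→sink; max matching = max flow.
Augmenting path X1→Y1 (+1); matched 1.
Augmenting path X2→Y3 (+1); matched 2.
Augmenting path X4→Y2 (+1); matched 3.
Augmenting path X6→Y6 (+1); matched 4.
Augmenting path X3→Y1→X1→Y4 (+1); matched 5.
No augmenting path remains; maximum matching = 5.
König certificate: {X1, X2, X4, X6, Y1} is a vertex cover of size 5 (every listed pair touches it), so no matching can be larger.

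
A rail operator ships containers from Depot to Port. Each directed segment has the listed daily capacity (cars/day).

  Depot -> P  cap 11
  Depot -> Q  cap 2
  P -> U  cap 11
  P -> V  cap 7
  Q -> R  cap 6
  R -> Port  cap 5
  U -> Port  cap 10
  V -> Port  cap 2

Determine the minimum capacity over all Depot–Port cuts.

Augment Depot→P→U→Port: bottleneck 10, flow now 10.
Augment Depot→P→V→Port: bottleneck 1, flow now 11.
Augment Depot→Q→R→Port: bottleneck 2, flow now 13.
No augmenting path remains; maximum flow = 13.
By max-flow min-cut, the minimum cut capacity equals the max flow.
In the residual graph, reachable from Depot: {Depot}.
Min-cut edges: Depot→P (11), Depot→Q (2); capacity 11 + 2 = 13.

13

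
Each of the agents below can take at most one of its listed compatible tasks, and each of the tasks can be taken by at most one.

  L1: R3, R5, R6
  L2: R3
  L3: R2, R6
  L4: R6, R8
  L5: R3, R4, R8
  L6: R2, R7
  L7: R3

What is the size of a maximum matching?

6

Unit-capacity flow: source→left, listed edges, right→sink; max matching = max flow.
Augmenting path L1→R3 (+1); matched 1.
Augmenting path L3→R2 (+1); matched 2.
Augmenting path L4→R6 (+1); matched 3.
Augmenting path L5→R4 (+1); matched 4.
Augmenting path L6→R7 (+1); matched 5.
Augmenting path L2→R3→L1→R5 (+1); matched 6.
No augmenting path remains; maximum matching = 6.
König certificate: {L1, L3, L4, L5, L6, R3} is a vertex cover of size 6 (every listed pair touches it), so no matching can be larger.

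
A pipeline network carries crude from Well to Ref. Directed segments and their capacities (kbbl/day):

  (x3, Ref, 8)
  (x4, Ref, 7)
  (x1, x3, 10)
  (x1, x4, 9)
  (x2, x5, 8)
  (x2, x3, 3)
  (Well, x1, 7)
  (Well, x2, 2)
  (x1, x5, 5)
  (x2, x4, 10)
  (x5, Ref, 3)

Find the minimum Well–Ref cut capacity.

9

Augment Well→x1→x3→Ref: bottleneck 7, flow now 7.
Augment Well→x2→x3→Ref: bottleneck 1, flow now 8.
Augment Well→x2→x4→Ref: bottleneck 1, flow now 9.
No augmenting path remains; maximum flow = 9.
By max-flow min-cut, the minimum cut capacity equals the max flow.
In the residual graph, reachable from Well: {Well}.
Min-cut edges: Well→x1 (7), Well→x2 (2); capacity 7 + 2 = 9.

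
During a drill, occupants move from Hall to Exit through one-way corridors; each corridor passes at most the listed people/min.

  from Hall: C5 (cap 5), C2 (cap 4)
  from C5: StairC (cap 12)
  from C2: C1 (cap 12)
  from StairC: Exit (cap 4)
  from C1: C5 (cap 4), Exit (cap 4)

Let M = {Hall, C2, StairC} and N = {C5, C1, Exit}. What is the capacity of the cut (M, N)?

21

Edges leaving {Hall, C2, StairC}: Hall→C5 (5), C2→C1 (12), StairC→Exit (4).
Cut capacity = 5 + 12 + 4 = 21.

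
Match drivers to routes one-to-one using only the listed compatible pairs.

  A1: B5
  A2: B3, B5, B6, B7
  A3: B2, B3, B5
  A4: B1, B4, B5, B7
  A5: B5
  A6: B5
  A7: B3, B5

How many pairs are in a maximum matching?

5

Unit-capacity flow: source→left, listed edges, right→sink; max matching = max flow.
Augmenting path A1→B5 (+1); matched 1.
Augmenting path A2→B3 (+1); matched 2.
Augmenting path A3→B2 (+1); matched 3.
Augmenting path A4→B1 (+1); matched 4.
Augmenting path A7→B3→A2→B6 (+1); matched 5.
No augmenting path remains; maximum matching = 5.
König certificate: {A2, A3, A4, A7, B5} is a vertex cover of size 5 (every listed pair touches it), so no matching can be larger.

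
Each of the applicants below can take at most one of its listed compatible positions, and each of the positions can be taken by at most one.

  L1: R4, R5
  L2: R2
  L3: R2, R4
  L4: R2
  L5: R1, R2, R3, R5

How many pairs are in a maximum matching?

Unit-capacity flow: source→left, listed edges, right→sink; max matching = max flow.
Augmenting path L1→R4 (+1); matched 1.
Augmenting path L2→R2 (+1); matched 2.
Augmenting path L5→R1 (+1); matched 3.
Augmenting path L3→R4→L1→R5 (+1); matched 4.
No augmenting path remains; maximum matching = 4.
König certificate: {L1, L3, L5, R2} is a vertex cover of size 4 (every listed pair touches it), so no matching can be larger.

4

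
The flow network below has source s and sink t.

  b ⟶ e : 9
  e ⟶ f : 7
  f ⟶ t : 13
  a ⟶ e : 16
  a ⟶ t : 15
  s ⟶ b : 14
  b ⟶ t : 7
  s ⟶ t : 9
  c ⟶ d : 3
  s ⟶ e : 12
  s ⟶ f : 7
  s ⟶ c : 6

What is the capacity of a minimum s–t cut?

29

Augment s→t: bottleneck 9, flow now 9.
Augment s→b→t: bottleneck 7, flow now 16.
Augment s→f→t: bottleneck 7, flow now 23.
Augment s→e→f→t: bottleneck 6, flow now 29.
No augmenting path remains; maximum flow = 29.
By max-flow min-cut, the minimum cut capacity equals the max flow.
In the residual graph, reachable from s: {s, b, c, d, e, f}.
Min-cut edges: s→t (9), b→t (7), f→t (13); capacity 9 + 7 + 13 = 29.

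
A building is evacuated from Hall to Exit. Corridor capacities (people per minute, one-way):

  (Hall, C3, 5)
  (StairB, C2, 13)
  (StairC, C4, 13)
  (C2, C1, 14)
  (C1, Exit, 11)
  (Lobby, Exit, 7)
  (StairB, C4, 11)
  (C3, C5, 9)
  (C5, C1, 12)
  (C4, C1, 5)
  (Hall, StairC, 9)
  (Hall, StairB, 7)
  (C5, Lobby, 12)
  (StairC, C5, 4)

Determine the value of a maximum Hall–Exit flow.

Augment Hall→StairC→C5→C1→Exit: bottleneck 4, flow now 4.
Augment Hall→StairC→C4→C1→Exit: bottleneck 5, flow now 9.
Augment Hall→StairB→C2→C1→Exit: bottleneck 2, flow now 11.
Augment Hall→C3→C5→Lobby→Exit: bottleneck 5, flow now 16.
Augment Hall→StairB→C2→C1→C5→Lobby→Exit: bottleneck 2, flow now 18. (uses reverse residual edge)
No augmenting path remains; maximum flow = 18.
In the residual graph, reachable from Hall: {Hall, StairC, StairB, C3, C2, C5, C4, C1, Lobby}.
Min-cut edges: C1→Exit (11), Lobby→Exit (7); capacity 11 + 7 = 18.
This cut is saturated, so no flow can exceed 18.

18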